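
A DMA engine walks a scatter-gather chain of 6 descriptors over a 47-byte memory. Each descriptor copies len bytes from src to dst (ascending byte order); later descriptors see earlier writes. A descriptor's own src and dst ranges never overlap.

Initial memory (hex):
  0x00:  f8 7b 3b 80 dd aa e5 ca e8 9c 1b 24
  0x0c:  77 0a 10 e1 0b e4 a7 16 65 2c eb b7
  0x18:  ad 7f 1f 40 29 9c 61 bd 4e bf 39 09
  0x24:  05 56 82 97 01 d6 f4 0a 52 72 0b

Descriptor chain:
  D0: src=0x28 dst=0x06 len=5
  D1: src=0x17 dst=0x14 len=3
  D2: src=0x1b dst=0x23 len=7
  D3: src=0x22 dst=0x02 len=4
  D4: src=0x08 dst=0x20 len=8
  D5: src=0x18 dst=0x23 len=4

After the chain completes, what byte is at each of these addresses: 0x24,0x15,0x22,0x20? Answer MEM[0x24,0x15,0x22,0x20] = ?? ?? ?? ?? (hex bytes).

#0 dst[0x06+5] := {0x01,0xd6,0xf4,0x0a,0x52}
#1 dst[0x14+3] := {0xb7,0xad,0x7f}
#2 dst[0x23+7] := {0x40,0x29,0x9c,0x61,0xbd,0x4e,0xbf}
#3 dst[0x02+4] := {0x39,0x40,0x29,0x9c}
#4 dst[0x20+8] := {0xf4,0x0a,0x52,0x24,0x77,0x0a,0x10,0xe1}
#5 dst[0x23+4] := {0xad,0x7f,0x1f,0x40}
query mem[0x24]=0x7f, mem[0x15]=0xad, mem[0x22]=0x52, mem[0x20]=0xf4

MEM[0x24,0x15,0x22,0x20] = 7f ad 52 f4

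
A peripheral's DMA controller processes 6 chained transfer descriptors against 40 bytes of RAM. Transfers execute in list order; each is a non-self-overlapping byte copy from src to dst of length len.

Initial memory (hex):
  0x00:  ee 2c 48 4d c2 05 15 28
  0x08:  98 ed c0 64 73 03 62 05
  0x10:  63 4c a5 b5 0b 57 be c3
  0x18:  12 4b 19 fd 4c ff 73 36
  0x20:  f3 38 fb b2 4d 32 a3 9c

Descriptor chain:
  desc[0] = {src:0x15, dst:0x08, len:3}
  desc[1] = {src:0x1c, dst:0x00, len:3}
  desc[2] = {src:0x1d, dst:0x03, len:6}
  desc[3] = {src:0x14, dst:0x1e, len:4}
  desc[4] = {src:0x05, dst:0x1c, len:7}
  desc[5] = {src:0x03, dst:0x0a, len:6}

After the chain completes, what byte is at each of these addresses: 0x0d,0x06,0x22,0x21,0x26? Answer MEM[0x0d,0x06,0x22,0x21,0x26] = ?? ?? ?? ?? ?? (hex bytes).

[0] 0x15->0x08 len=3 : 57 be c3
[1] 0x1c->0x00 len=3 : 4c ff 73
[2] 0x1d->0x03 len=6 : ff 73 36 f3 38 fb
[3] 0x14->0x1e len=4 : 0b 57 be c3
[4] 0x05->0x1c len=7 : 36 f3 38 fb be c3 64
[5] 0x03->0x0a len=6 : ff 73 36 f3 38 fb
query mem[0x0d]=0xf3, mem[0x06]=0xf3, mem[0x22]=0x64, mem[0x21]=0xc3, mem[0x26]=0xa3

MEM[0x0d,0x06,0x22,0x21,0x26] = f3 f3 64 c3 a3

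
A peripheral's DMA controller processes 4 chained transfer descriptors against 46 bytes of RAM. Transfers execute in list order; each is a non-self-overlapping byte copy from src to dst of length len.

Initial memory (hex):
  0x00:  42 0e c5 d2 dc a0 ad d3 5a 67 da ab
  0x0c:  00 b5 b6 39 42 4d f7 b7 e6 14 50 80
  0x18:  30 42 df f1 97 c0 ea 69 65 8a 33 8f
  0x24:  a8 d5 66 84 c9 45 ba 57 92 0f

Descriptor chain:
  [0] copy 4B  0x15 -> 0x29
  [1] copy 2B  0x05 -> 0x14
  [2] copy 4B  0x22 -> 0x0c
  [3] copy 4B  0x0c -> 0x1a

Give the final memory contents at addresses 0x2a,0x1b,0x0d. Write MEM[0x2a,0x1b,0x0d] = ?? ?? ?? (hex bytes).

D0: mem[0x29..0x2c] <- [14 50 80 30]
D1: mem[0x14..0x15] <- [a0 ad]
D2: mem[0x0c..0x0f] <- [33 8f a8 d5]
D3: mem[0x1a..0x1d] <- [33 8f a8 d5]
query mem[0x2a]=0x50, mem[0x1b]=0x8f, mem[0x0d]=0x8f

MEM[0x2a,0x1b,0x0d] = 50 8f 8f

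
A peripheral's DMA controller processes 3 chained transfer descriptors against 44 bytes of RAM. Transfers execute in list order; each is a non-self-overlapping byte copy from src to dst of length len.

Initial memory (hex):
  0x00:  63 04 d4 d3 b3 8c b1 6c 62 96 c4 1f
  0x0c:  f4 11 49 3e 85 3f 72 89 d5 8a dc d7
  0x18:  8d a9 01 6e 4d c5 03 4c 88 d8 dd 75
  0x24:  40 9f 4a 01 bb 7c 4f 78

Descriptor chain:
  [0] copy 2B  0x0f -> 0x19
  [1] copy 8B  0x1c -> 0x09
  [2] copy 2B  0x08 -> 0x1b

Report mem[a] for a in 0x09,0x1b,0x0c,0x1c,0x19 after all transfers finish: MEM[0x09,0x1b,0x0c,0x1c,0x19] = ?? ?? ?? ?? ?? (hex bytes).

D0: mem[0x19..0x1a] <- [3e 85]
D1: mem[0x09..0x10] <- [4d c5 03 4c 88 d8 dd 75]
D2: mem[0x1b..0x1c] <- [62 4d]
query mem[0x09]=0x4d, mem[0x1b]=0x62, mem[0x0c]=0x4c, mem[0x1c]=0x4d, mem[0x19]=0x3e

MEM[0x09,0x1b,0x0c,0x1c,0x19] = 4d 62 4c 4d 3e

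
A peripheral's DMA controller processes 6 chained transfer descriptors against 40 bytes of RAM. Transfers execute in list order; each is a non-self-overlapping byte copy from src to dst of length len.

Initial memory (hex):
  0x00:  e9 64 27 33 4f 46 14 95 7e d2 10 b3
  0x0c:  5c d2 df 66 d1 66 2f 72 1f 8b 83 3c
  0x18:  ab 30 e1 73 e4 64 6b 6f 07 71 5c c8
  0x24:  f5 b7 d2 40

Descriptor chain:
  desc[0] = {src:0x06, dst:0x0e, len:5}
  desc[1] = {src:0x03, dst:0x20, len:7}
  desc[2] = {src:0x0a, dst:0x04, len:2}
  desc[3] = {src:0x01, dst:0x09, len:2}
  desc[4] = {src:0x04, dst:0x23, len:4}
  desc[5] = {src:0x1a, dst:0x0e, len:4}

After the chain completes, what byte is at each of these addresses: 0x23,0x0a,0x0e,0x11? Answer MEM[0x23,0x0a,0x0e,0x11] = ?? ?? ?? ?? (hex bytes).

MEM[0x23,0x0a,0x0e,0x11] = 10 27 e1 64

[0] 0x06->0x0e len=5 : 14 95 7e d2 10
[1] 0x03->0x20 len=7 : 33 4f 46 14 95 7e d2
[2] 0x0a->0x04 len=2 : 10 b3
[3] 0x01->0x09 len=2 : 64 27
[4] 0x04->0x23 len=4 : 10 b3 14 95
[5] 0x1a->0x0e len=4 : e1 73 e4 64
query mem[0x23]=0x10, mem[0x0a]=0x27, mem[0x0e]=0xe1, mem[0x11]=0x64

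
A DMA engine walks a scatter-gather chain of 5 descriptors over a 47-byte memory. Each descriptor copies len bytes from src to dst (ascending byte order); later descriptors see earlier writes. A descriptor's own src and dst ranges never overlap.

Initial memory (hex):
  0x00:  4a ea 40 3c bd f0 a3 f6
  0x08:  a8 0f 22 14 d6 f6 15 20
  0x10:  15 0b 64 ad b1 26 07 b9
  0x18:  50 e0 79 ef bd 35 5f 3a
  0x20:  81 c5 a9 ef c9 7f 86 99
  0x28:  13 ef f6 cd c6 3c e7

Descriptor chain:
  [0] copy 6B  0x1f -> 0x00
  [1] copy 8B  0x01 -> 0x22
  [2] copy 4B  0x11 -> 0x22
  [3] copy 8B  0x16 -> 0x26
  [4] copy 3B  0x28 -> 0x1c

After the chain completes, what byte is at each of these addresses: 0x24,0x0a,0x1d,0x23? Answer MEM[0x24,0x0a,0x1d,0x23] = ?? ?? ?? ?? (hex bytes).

MEM[0x24,0x0a,0x1d,0x23] = ad 22 e0 64

  after D0: wrote 6B at 0x00 = 3a81c5a9efc9
  after D1: wrote 8B at 0x22 = 81c5a9efc9a3f6a8
  after D2: wrote 4B at 0x22 = 0b64adb1
  after D3: wrote 8B at 0x26 = 07b950e079efbd35
  after D4: wrote 3B at 0x1c = 50e079
query mem[0x24]=0xad, mem[0x0a]=0x22, mem[0x1d]=0xe0, mem[0x23]=0x64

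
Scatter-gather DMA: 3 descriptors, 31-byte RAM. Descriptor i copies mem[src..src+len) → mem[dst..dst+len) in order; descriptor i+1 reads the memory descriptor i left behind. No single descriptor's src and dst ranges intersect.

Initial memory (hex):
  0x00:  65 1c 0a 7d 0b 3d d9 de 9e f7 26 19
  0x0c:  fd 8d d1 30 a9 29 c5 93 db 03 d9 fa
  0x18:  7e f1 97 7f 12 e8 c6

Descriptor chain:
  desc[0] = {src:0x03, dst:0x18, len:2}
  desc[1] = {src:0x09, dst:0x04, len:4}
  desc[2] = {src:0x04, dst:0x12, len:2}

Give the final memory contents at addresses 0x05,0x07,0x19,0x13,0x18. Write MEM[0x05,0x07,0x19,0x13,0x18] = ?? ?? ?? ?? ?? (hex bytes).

MEM[0x05,0x07,0x19,0x13,0x18] = 26 fd 0b 26 7d

[0] 0x03->0x18 len=2 : 7d 0b
[1] 0x09->0x04 len=4 : f7 26 19 fd
[2] 0x04->0x12 len=2 : f7 26
query mem[0x05]=0x26, mem[0x07]=0xfd, mem[0x19]=0x0b, mem[0x13]=0x26, mem[0x18]=0x7d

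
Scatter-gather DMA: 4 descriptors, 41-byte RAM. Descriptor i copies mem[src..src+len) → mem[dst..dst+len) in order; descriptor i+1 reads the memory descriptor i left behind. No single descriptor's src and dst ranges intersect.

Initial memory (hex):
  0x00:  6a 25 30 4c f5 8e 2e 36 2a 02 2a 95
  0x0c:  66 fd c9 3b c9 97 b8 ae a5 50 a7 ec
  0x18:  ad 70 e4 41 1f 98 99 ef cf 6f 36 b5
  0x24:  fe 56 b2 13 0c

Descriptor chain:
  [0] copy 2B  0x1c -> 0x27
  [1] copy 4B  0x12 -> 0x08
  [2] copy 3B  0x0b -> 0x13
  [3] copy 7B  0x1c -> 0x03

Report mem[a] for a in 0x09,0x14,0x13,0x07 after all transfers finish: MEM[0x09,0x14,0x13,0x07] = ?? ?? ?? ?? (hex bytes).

MEM[0x09,0x14,0x13,0x07] = 36 66 50 cf

  after D0: wrote 2B at 0x27 = 1f98
  after D1: wrote 4B at 0x08 = b8aea550
  after D2: wrote 3B at 0x13 = 5066fd
  after D3: wrote 7B at 0x03 = 1f9899efcf6f36
query mem[0x09]=0x36, mem[0x14]=0x66, mem[0x13]=0x50, mem[0x07]=0xcf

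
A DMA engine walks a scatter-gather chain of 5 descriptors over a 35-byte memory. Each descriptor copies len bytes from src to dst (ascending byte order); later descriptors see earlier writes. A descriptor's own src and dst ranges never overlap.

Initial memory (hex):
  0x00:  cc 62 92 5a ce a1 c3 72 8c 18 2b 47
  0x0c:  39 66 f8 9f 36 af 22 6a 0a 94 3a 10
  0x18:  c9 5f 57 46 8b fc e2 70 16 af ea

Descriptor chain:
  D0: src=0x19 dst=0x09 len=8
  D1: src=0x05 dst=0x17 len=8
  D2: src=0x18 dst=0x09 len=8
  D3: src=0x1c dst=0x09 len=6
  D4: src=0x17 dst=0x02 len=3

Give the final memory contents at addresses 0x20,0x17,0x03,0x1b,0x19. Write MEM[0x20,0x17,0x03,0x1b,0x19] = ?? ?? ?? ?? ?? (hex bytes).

MEM[0x20,0x17,0x03,0x1b,0x19] = 16 a1 c3 5f 72

D0: mem[0x09..0x10] <- [5f 57 46 8b fc e2 70 16]
D1: mem[0x17..0x1e] <- [a1 c3 72 8c 5f 57 46 8b]
D2: mem[0x09..0x10] <- [c3 72 8c 5f 57 46 8b 70]
D3: mem[0x09..0x0e] <- [57 46 8b 70 16 af]
D4: mem[0x02..0x04] <- [a1 c3 72]
query mem[0x20]=0x16, mem[0x17]=0xa1, mem[0x03]=0xc3, mem[0x1b]=0x5f, mem[0x19]=0x72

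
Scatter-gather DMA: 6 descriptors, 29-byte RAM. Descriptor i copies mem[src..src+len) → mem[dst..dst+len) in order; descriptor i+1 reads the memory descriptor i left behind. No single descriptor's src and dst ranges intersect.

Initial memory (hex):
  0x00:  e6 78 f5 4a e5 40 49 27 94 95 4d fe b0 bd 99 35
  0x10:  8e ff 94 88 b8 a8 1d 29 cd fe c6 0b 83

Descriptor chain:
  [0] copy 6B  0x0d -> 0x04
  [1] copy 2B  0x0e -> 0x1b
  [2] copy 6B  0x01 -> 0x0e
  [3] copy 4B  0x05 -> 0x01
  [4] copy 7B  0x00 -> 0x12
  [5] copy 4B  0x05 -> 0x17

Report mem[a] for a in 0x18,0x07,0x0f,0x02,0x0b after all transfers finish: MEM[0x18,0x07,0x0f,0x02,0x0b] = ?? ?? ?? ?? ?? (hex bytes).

  after D0: wrote 6B at 0x04 = bd99358eff94
  after D1: wrote 2B at 0x1b = 9935
  after D2: wrote 6B at 0x0e = 78f54abd9935
  after D3: wrote 4B at 0x01 = 99358eff
  after D4: wrote 7B at 0x12 = e699358eff9935
  after D5: wrote 4B at 0x17 = 99358eff
query mem[0x18]=0x35, mem[0x07]=0x8e, mem[0x0f]=0xf5, mem[0x02]=0x35, mem[0x0b]=0xfe

MEM[0x18,0x07,0x0f,0x02,0x0b] = 35 8e f5 35 fe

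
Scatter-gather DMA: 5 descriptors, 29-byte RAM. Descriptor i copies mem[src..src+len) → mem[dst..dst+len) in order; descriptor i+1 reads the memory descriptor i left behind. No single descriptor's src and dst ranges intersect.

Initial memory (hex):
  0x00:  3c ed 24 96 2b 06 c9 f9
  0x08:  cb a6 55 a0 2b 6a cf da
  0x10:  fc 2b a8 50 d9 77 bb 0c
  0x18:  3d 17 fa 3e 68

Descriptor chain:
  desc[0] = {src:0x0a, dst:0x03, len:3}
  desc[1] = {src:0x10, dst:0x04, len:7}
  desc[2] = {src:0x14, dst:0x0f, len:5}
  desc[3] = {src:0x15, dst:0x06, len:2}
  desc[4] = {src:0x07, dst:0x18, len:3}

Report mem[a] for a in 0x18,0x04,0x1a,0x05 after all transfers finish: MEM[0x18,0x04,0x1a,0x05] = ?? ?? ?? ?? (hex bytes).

MEM[0x18,0x04,0x1a,0x05] = bb fc 77 2b

D0: mem[0x03..0x05] <- [55 a0 2b]
D1: mem[0x04..0x0a] <- [fc 2b a8 50 d9 77 bb]
D2: mem[0x0f..0x13] <- [d9 77 bb 0c 3d]
D3: mem[0x06..0x07] <- [77 bb]
D4: mem[0x18..0x1a] <- [bb d9 77]
query mem[0x18]=0xbb, mem[0x04]=0xfc, mem[0x1a]=0x77, mem[0x05]=0x2b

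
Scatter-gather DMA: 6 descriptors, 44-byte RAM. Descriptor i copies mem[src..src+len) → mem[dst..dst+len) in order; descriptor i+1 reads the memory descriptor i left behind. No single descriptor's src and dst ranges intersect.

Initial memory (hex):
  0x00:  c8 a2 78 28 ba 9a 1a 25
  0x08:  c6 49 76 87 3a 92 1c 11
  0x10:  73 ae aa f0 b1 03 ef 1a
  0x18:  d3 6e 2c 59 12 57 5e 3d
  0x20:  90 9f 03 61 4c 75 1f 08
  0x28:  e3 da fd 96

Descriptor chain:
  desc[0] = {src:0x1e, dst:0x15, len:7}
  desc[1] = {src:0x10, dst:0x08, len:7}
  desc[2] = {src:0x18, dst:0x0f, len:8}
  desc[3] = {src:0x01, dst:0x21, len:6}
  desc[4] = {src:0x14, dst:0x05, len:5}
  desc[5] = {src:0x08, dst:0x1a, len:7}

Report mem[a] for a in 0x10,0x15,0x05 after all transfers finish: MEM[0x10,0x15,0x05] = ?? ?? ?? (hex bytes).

#0 dst[0x15+7] := {0x5e,0x3d,0x90,0x9f,0x03,0x61,0x4c}
#1 dst[0x08+7] := {0x73,0xae,0xaa,0xf0,0xb1,0x5e,0x3d}
#2 dst[0x0f+8] := {0x9f,0x03,0x61,0x4c,0x12,0x57,0x5e,0x3d}
#3 dst[0x21+6] := {0xa2,0x78,0x28,0xba,0x9a,0x1a}
#4 dst[0x05+5] := {0x57,0x5e,0x3d,0x90,0x9f}
#5 dst[0x1a+7] := {0x90,0x9f,0xaa,0xf0,0xb1,0x5e,0x3d}
query mem[0x10]=0x03, mem[0x15]=0x5e, mem[0x05]=0x57

MEM[0x10,0x15,0x05] = 03 5e 57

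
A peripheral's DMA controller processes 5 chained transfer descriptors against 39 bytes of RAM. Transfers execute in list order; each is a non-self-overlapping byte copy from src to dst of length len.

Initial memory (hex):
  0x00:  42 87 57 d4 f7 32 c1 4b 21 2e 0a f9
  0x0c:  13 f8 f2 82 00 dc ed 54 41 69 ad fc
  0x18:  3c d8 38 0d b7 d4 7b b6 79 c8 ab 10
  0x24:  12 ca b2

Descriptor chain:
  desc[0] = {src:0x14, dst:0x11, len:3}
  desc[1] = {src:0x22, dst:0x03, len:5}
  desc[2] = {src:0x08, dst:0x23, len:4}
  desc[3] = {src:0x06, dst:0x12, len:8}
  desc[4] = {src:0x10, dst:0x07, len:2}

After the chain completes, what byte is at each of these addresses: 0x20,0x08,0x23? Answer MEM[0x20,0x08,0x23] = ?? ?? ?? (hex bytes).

#0 dst[0x11+3] := {0x41,0x69,0xad}
#1 dst[0x03+5] := {0xab,0x10,0x12,0xca,0xb2}
#2 dst[0x23+4] := {0x21,0x2e,0x0a,0xf9}
#3 dst[0x12+8] := {0xca,0xb2,0x21,0x2e,0x0a,0xf9,0x13,0xf8}
#4 dst[0x07+2] := {0x00,0x41}
query mem[0x20]=0x79, mem[0x08]=0x41, mem[0x23]=0x21

MEM[0x20,0x08,0x23] = 79 41 21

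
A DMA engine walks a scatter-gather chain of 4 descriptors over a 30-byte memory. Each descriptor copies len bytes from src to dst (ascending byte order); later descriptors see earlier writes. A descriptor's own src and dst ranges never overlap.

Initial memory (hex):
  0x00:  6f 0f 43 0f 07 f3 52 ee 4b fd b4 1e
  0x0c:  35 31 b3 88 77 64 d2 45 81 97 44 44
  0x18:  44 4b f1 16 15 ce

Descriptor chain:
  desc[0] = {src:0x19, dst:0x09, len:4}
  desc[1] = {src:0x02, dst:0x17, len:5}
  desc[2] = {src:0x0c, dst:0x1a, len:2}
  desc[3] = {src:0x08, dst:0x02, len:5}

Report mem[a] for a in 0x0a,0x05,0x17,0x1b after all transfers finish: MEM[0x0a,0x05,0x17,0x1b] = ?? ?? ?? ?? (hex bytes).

MEM[0x0a,0x05,0x17,0x1b] = f1 16 43 31

  after D0: wrote 4B at 0x09 = 4bf11615
  after D1: wrote 5B at 0x17 = 430f07f352
  after D2: wrote 2B at 0x1a = 1531
  after D3: wrote 5B at 0x02 = 4b4bf11615
query mem[0x0a]=0xf1, mem[0x05]=0x16, mem[0x17]=0x43, mem[0x1b]=0x31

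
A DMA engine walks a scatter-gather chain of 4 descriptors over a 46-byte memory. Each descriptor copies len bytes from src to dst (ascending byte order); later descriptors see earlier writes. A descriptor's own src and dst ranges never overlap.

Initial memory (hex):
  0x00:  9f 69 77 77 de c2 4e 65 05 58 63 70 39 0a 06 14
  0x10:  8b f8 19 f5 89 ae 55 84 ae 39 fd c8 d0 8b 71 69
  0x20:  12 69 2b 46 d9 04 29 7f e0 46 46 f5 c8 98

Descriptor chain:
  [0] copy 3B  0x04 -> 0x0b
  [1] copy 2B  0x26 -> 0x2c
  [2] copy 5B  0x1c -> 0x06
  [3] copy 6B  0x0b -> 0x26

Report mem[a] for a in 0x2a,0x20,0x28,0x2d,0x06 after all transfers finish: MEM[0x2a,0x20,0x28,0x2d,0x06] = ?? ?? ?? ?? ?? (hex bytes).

  after D0: wrote 3B at 0x0b = dec24e
  after D1: wrote 2B at 0x2c = 297f
  after D2: wrote 5B at 0x06 = d08b716912
  after D3: wrote 6B at 0x26 = dec24e06148b
query mem[0x2a]=0x14, mem[0x20]=0x12, mem[0x28]=0x4e, mem[0x2d]=0x7f, mem[0x06]=0xd0

MEM[0x2a,0x20,0x28,0x2d,0x06] = 14 12 4e 7f d0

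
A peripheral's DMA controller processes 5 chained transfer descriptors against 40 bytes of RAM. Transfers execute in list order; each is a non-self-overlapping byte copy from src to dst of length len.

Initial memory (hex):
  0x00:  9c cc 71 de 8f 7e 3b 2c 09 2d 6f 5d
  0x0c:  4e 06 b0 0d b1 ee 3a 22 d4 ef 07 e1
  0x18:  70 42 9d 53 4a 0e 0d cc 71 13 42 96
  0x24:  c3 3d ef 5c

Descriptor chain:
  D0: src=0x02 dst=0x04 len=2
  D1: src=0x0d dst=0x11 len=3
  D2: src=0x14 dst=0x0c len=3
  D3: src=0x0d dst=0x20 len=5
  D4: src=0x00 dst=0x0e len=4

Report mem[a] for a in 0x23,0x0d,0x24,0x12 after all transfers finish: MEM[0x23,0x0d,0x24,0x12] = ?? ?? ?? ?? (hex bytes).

MEM[0x23,0x0d,0x24,0x12] = b1 ef 06 b0

#0 dst[0x04+2] := {0x71,0xde}
#1 dst[0x11+3] := {0x06,0xb0,0x0d}
#2 dst[0x0c+3] := {0xd4,0xef,0x07}
#3 dst[0x20+5] := {0xef,0x07,0x0d,0xb1,0x06}
#4 dst[0x0e+4] := {0x9c,0xcc,0x71,0xde}
query mem[0x23]=0xb1, mem[0x0d]=0xef, mem[0x24]=0x06, mem[0x12]=0xb0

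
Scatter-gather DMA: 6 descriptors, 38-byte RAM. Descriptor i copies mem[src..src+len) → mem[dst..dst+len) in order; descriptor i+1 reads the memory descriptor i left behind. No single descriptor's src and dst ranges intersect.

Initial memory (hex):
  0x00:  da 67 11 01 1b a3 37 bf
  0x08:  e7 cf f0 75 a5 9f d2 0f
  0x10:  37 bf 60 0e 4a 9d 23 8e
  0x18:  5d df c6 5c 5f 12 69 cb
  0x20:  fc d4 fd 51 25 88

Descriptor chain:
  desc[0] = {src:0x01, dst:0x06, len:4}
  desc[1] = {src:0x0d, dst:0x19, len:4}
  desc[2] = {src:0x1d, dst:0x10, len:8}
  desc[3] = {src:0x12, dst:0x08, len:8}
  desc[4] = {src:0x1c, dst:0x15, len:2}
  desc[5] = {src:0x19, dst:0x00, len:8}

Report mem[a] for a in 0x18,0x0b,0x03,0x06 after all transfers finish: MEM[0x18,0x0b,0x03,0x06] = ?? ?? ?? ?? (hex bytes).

MEM[0x18,0x0b,0x03,0x06] = 5d fd 37 cb

[0] 0x01->0x06 len=4 : 67 11 01 1b
[1] 0x0d->0x19 len=4 : 9f d2 0f 37
[2] 0x1d->0x10 len=8 : 12 69 cb fc d4 fd 51 25
[3] 0x12->0x08 len=8 : cb fc d4 fd 51 25 5d 9f
[4] 0x1c->0x15 len=2 : 37 12
[5] 0x19->0x00 len=8 : 9f d2 0f 37 12 69 cb fc
query mem[0x18]=0x5d, mem[0x0b]=0xfd, mem[0x03]=0x37, mem[0x06]=0xcb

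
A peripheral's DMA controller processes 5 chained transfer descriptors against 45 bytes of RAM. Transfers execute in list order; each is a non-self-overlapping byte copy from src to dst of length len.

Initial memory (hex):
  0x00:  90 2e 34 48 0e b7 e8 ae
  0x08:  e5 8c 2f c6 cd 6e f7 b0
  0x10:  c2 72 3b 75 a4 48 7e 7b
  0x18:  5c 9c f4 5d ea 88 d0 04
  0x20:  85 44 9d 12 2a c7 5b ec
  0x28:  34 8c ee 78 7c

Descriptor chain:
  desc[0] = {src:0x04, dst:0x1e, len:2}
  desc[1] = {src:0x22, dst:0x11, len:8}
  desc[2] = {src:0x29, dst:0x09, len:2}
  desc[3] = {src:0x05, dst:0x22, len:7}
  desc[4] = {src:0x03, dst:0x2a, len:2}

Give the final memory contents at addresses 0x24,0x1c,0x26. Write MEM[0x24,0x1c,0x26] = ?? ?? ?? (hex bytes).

D0: mem[0x1e..0x1f] <- [0e b7]
D1: mem[0x11..0x18] <- [9d 12 2a c7 5b ec 34 8c]
D2: mem[0x09..0x0a] <- [8c ee]
D3: mem[0x22..0x28] <- [b7 e8 ae e5 8c ee c6]
D4: mem[0x2a..0x2b] <- [48 0e]
query mem[0x24]=0xae, mem[0x1c]=0xea, mem[0x26]=0x8c

MEM[0x24,0x1c,0x26] = ae ea 8c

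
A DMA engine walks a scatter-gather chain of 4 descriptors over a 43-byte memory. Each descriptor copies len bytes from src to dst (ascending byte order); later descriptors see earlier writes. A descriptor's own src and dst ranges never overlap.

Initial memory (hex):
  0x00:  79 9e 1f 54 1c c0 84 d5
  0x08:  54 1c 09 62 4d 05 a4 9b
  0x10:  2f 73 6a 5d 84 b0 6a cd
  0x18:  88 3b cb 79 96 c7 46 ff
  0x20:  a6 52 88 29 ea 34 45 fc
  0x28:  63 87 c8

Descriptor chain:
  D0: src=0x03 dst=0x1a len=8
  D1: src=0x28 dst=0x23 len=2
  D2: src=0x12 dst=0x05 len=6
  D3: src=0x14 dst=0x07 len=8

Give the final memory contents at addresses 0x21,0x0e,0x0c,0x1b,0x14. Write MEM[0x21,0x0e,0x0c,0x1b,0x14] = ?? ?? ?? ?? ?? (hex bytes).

[0] 0x03->0x1a len=8 : 54 1c c0 84 d5 54 1c 09
[1] 0x28->0x23 len=2 : 63 87
[2] 0x12->0x05 len=6 : 6a 5d 84 b0 6a cd
[3] 0x14->0x07 len=8 : 84 b0 6a cd 88 3b 54 1c
query mem[0x21]=0x09, mem[0x0e]=0x1c, mem[0x0c]=0x3b, mem[0x1b]=0x1c, mem[0x14]=0x84

MEM[0x21,0x0e,0x0c,0x1b,0x14] = 09 1c 3b 1c 84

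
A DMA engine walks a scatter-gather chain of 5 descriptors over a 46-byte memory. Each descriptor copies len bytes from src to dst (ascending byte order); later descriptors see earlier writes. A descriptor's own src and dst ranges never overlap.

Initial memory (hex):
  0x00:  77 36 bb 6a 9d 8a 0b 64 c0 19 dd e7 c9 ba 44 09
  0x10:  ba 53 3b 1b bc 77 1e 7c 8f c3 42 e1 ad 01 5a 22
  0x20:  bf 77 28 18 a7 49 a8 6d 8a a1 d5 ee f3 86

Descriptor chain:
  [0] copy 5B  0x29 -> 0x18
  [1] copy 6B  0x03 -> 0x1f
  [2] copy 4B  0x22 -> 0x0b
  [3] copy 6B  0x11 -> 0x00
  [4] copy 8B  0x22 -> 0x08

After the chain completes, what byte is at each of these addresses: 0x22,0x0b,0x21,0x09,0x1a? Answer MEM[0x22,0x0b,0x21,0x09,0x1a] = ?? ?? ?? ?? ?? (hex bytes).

MEM[0x22,0x0b,0x21,0x09,0x1a] = 0b 49 8a 64 ee

  after D0: wrote 5B at 0x18 = a1d5eef386
  after D1: wrote 6B at 0x1f = 6a9d8a0b64c0
  after D2: wrote 4B at 0x0b = 0b64c049
  after D3: wrote 6B at 0x00 = 533b1bbc771e
  after D4: wrote 8B at 0x08 = 0b64c049a86d8aa1
query mem[0x22]=0x0b, mem[0x0b]=0x49, mem[0x21]=0x8a, mem[0x09]=0x64, mem[0x1a]=0xee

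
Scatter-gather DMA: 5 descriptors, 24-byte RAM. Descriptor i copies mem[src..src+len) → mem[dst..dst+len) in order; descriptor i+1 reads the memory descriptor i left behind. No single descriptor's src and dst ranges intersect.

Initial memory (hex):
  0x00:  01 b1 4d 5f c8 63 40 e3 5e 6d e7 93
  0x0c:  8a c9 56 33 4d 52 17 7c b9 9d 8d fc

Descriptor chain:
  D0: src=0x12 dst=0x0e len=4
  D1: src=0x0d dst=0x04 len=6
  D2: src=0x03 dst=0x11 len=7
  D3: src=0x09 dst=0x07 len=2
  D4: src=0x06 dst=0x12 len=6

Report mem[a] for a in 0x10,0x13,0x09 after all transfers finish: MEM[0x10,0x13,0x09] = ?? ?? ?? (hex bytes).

MEM[0x10,0x13,0x09] = b9 17 17

  after D0: wrote 4B at 0x0e = 177cb99d
  after D1: wrote 6B at 0x04 = c9177cb99d17
  after D2: wrote 7B at 0x11 = 5fc9177cb99d17
  after D3: wrote 2B at 0x07 = 17e7
  after D4: wrote 6B at 0x12 = 7c17e717e793
query mem[0x10]=0xb9, mem[0x13]=0x17, mem[0x09]=0x17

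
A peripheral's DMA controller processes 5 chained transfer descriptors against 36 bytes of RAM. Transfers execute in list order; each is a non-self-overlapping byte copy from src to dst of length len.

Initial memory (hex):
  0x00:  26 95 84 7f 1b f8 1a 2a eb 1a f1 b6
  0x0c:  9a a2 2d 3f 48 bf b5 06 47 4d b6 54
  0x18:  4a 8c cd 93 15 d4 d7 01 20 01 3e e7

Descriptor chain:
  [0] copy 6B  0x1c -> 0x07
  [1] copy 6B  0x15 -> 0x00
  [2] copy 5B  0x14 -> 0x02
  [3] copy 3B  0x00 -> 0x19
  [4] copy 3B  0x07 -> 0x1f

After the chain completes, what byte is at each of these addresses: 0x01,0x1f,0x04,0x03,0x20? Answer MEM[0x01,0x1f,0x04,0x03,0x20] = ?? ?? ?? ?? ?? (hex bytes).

D0: mem[0x07..0x0c] <- [15 d4 d7 01 20 01]
D1: mem[0x00..0x05] <- [4d b6 54 4a 8c cd]
D2: mem[0x02..0x06] <- [47 4d b6 54 4a]
D3: mem[0x19..0x1b] <- [4d b6 47]
D4: mem[0x1f..0x21] <- [15 d4 d7]
query mem[0x01]=0xb6, mem[0x1f]=0x15, mem[0x04]=0xb6, mem[0x03]=0x4d, mem[0x20]=0xd4

MEM[0x01,0x1f,0x04,0x03,0x20] = b6 15 b6 4d d4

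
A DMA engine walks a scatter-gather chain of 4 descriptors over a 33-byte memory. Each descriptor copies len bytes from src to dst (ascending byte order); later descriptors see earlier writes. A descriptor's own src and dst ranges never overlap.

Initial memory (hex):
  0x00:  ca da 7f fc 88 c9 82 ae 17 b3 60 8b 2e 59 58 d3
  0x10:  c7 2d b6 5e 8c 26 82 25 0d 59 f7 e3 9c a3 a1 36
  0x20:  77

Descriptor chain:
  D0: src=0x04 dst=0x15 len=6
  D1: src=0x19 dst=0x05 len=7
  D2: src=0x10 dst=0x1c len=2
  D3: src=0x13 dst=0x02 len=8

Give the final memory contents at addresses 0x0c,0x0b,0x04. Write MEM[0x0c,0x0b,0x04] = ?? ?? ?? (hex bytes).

#0 dst[0x15+6] := {0x88,0xc9,0x82,0xae,0x17,0xb3}
#1 dst[0x05+7] := {0x17,0xb3,0xe3,0x9c,0xa3,0xa1,0x36}
#2 dst[0x1c+2] := {0xc7,0x2d}
#3 dst[0x02+8] := {0x5e,0x8c,0x88,0xc9,0x82,0xae,0x17,0xb3}
query mem[0x0c]=0x2e, mem[0x0b]=0x36, mem[0x04]=0x88

MEM[0x0c,0x0b,0x04] = 2e 36 88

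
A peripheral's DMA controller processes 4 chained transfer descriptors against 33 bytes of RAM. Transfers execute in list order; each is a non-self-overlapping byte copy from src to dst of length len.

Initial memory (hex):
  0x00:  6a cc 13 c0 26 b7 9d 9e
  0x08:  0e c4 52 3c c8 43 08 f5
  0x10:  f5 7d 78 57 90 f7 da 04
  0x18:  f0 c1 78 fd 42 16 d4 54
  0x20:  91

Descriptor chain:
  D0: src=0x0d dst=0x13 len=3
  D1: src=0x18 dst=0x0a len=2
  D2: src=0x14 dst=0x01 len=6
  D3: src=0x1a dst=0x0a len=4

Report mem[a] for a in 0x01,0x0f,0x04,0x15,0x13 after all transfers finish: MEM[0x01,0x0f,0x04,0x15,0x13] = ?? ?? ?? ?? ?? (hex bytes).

MEM[0x01,0x0f,0x04,0x15,0x13] = 08 f5 04 f5 43

  after D0: wrote 3B at 0x13 = 4308f5
  after D1: wrote 2B at 0x0a = f0c1
  after D2: wrote 6B at 0x01 = 08f5da04f0c1
  after D3: wrote 4B at 0x0a = 78fd4216
query mem[0x01]=0x08, mem[0x0f]=0xf5, mem[0x04]=0x04, mem[0x15]=0xf5, mem[0x13]=0x43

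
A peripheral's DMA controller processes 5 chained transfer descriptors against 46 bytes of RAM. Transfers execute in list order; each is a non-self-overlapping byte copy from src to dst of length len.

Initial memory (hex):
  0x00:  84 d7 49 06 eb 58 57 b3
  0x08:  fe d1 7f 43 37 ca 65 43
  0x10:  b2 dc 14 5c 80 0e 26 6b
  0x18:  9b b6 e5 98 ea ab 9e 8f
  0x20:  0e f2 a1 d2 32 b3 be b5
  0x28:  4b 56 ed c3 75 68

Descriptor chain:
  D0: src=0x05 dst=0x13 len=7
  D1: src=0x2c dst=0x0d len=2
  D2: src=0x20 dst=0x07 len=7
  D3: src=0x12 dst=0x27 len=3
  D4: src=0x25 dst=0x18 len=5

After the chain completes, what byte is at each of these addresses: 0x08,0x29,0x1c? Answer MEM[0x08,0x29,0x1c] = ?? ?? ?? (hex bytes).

MEM[0x08,0x29,0x1c] = f2 57 57

#0 dst[0x13+7] := {0x58,0x57,0xb3,0xfe,0xd1,0x7f,0x43}
#1 dst[0x0d+2] := {0x75,0x68}
#2 dst[0x07+7] := {0x0e,0xf2,0xa1,0xd2,0x32,0xb3,0xbe}
#3 dst[0x27+3] := {0x14,0x58,0x57}
#4 dst[0x18+5] := {0xb3,0xbe,0x14,0x58,0x57}
query mem[0x08]=0xf2, mem[0x29]=0x57, mem[0x1c]=0x57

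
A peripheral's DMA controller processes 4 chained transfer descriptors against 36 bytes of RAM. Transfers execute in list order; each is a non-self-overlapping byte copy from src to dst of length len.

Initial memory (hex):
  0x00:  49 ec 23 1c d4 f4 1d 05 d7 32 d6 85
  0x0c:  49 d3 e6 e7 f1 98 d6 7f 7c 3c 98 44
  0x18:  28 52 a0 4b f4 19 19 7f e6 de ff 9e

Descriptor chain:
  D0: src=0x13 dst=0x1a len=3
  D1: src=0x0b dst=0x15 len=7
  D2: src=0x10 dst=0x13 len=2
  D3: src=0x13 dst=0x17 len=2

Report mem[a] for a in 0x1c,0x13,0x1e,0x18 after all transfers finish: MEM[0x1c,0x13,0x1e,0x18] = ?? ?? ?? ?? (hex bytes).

[0] 0x13->0x1a len=3 : 7f 7c 3c
[1] 0x0b->0x15 len=7 : 85 49 d3 e6 e7 f1 98
[2] 0x10->0x13 len=2 : f1 98
[3] 0x13->0x17 len=2 : f1 98
query mem[0x1c]=0x3c, mem[0x13]=0xf1, mem[0x1e]=0x19, mem[0x18]=0x98

MEM[0x1c,0x13,0x1e,0x18] = 3c f1 19 98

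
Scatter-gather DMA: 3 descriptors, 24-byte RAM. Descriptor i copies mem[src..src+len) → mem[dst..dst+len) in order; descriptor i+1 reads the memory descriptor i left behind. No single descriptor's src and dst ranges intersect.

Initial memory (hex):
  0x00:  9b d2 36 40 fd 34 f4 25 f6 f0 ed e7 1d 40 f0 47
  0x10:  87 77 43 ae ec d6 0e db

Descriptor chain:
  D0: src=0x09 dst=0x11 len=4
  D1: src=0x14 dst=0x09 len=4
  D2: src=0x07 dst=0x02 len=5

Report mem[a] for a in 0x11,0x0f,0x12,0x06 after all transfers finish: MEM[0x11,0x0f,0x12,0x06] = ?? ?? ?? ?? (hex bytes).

[0] 0x09->0x11 len=4 : f0 ed e7 1d
[1] 0x14->0x09 len=4 : 1d d6 0e db
[2] 0x07->0x02 len=5 : 25 f6 1d d6 0e
query mem[0x11]=0xf0, mem[0x0f]=0x47, mem[0x12]=0xed, mem[0x06]=0x0e

MEM[0x11,0x0f,0x12,0x06] = f0 47 ed 0e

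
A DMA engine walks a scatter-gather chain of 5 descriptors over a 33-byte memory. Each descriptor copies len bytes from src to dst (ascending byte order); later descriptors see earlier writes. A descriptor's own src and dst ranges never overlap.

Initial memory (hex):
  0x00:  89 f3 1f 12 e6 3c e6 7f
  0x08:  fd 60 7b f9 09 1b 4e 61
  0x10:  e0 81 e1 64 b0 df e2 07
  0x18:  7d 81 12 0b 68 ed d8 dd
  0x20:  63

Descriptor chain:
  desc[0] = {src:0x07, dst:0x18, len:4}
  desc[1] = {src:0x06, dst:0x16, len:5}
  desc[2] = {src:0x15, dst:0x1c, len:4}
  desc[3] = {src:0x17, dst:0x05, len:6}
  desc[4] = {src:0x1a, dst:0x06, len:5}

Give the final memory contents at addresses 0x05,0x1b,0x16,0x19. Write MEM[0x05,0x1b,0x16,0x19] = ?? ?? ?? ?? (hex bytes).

D0: mem[0x18..0x1b] <- [7f fd 60 7b]
D1: mem[0x16..0x1a] <- [e6 7f fd 60 7b]
D2: mem[0x1c..0x1f] <- [df e6 7f fd]
D3: mem[0x05..0x0a] <- [7f fd 60 7b 7b df]
D4: mem[0x06..0x0a] <- [7b 7b df e6 7f]
query mem[0x05]=0x7f, mem[0x1b]=0x7b, mem[0x16]=0xe6, mem[0x19]=0x60

MEM[0x05,0x1b,0x16,0x19] = 7f 7b e6 60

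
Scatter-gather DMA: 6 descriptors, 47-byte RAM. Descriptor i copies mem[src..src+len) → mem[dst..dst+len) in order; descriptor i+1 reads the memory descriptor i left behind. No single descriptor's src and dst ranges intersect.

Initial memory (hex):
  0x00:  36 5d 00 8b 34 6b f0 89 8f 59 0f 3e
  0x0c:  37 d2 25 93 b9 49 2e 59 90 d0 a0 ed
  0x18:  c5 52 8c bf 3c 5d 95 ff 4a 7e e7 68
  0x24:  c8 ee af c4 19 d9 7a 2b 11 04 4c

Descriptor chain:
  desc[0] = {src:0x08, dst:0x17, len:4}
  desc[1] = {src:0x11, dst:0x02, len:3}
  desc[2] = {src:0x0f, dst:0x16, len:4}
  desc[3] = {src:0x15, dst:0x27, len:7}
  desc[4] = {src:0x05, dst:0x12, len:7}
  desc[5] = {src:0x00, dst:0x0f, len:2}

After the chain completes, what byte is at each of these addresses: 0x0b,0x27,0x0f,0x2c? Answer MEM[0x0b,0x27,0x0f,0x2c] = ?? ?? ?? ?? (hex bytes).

MEM[0x0b,0x27,0x0f,0x2c] = 3e d0 36 3e

[0] 0x08->0x17 len=4 : 8f 59 0f 3e
[1] 0x11->0x02 len=3 : 49 2e 59
[2] 0x0f->0x16 len=4 : 93 b9 49 2e
[3] 0x15->0x27 len=7 : d0 93 b9 49 2e 3e bf
[4] 0x05->0x12 len=7 : 6b f0 89 8f 59 0f 3e
[5] 0x00->0x0f len=2 : 36 5d
query mem[0x0b]=0x3e, mem[0x27]=0xd0, mem[0x0f]=0x36, mem[0x2c]=0x3e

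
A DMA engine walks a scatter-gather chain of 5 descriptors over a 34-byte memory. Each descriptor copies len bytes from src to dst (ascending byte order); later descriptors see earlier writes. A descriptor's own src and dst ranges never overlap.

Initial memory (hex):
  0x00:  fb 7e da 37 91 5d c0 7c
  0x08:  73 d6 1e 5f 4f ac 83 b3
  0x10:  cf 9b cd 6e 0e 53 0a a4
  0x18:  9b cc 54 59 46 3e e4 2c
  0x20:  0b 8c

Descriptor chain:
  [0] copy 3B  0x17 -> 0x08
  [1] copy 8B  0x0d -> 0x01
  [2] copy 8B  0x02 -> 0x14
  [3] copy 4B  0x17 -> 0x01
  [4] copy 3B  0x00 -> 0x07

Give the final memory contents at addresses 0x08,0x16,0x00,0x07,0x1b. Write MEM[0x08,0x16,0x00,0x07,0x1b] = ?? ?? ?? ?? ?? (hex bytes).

MEM[0x08,0x16,0x00,0x07,0x1b] = 9b cf fb fb 9b

D0: mem[0x08..0x0a] <- [a4 9b cc]
D1: mem[0x01..0x08] <- [ac 83 b3 cf 9b cd 6e 0e]
D2: mem[0x14..0x1b] <- [83 b3 cf 9b cd 6e 0e 9b]
D3: mem[0x01..0x04] <- [9b cd 6e 0e]
D4: mem[0x07..0x09] <- [fb 9b cd]
query mem[0x08]=0x9b, mem[0x16]=0xcf, mem[0x00]=0xfb, mem[0x07]=0xfb, mem[0x1b]=0x9b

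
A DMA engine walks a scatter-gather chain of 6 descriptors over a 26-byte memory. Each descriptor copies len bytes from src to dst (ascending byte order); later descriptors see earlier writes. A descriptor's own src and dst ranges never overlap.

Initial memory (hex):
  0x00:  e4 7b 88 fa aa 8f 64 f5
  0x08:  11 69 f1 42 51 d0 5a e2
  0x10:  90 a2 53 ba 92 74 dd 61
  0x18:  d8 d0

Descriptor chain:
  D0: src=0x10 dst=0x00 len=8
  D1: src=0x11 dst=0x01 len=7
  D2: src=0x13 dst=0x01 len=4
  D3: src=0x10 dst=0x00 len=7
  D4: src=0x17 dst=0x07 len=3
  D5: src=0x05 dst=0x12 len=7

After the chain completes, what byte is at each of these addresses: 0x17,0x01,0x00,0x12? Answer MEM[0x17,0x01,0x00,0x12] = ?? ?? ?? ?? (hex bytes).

MEM[0x17,0x01,0x00,0x12] = f1 a2 90 74

[0] 0x10->0x00 len=8 : 90 a2 53 ba 92 74 dd 61
[1] 0x11->0x01 len=7 : a2 53 ba 92 74 dd 61
[2] 0x13->0x01 len=4 : ba 92 74 dd
[3] 0x10->0x00 len=7 : 90 a2 53 ba 92 74 dd
[4] 0x17->0x07 len=3 : 61 d8 d0
[5] 0x05->0x12 len=7 : 74 dd 61 d8 d0 f1 42
query mem[0x17]=0xf1, mem[0x01]=0xa2, mem[0x00]=0x90, mem[0x12]=0x74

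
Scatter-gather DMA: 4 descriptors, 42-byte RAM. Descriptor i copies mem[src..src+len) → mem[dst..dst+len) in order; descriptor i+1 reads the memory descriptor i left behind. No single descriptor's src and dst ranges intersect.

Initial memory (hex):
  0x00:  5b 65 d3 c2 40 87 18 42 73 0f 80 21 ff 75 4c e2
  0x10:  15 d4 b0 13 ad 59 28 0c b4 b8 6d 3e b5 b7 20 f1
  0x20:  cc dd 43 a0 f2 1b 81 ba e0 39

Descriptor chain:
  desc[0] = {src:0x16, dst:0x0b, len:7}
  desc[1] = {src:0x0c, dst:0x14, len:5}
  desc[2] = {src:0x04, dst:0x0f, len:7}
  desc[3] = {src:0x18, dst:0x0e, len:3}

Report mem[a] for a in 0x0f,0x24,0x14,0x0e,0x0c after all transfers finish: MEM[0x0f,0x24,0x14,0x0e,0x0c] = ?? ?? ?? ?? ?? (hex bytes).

MEM[0x0f,0x24,0x14,0x0e,0x0c] = b8 f2 0f 3e 0c

D0: mem[0x0b..0x11] <- [28 0c b4 b8 6d 3e b5]
D1: mem[0x14..0x18] <- [0c b4 b8 6d 3e]
D2: mem[0x0f..0x15] <- [40 87 18 42 73 0f 80]
D3: mem[0x0e..0x10] <- [3e b8 6d]
query mem[0x0f]=0xb8, mem[0x24]=0xf2, mem[0x14]=0x0f, mem[0x0e]=0x3e, mem[0x0c]=0x0c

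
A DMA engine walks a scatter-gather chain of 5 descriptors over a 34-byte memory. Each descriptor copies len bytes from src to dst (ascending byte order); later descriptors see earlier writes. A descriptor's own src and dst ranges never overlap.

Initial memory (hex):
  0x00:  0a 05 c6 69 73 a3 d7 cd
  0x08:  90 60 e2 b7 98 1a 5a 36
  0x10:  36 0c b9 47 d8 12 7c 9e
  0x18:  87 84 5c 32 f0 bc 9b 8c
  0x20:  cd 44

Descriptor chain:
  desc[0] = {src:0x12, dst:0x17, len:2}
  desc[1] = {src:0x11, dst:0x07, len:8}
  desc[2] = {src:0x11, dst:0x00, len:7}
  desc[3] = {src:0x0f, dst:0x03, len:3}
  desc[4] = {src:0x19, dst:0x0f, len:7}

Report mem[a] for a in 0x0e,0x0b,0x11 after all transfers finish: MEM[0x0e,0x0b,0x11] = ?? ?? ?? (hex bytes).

MEM[0x0e,0x0b,0x11] = 47 12 32

[0] 0x12->0x17 len=2 : b9 47
[1] 0x11->0x07 len=8 : 0c b9 47 d8 12 7c b9 47
[2] 0x11->0x00 len=7 : 0c b9 47 d8 12 7c b9
[3] 0x0f->0x03 len=3 : 36 36 0c
[4] 0x19->0x0f len=7 : 84 5c 32 f0 bc 9b 8c
query mem[0x0e]=0x47, mem[0x0b]=0x12, mem[0x11]=0x32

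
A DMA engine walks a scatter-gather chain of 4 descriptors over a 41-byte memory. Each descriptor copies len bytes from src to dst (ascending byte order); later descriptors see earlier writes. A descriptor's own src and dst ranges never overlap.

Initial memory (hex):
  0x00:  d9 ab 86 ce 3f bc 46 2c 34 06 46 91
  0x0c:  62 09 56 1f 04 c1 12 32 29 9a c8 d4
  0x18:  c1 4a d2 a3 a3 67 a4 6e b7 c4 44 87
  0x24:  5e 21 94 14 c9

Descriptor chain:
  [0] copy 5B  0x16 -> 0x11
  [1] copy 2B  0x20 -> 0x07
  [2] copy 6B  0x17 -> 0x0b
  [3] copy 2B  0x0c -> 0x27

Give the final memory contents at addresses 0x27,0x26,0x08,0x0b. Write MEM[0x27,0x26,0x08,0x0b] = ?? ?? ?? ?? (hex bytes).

MEM[0x27,0x26,0x08,0x0b] = c1 94 c4 d4

#0 dst[0x11+5] := {0xc8,0xd4,0xc1,0x4a,0xd2}
#1 dst[0x07+2] := {0xb7,0xc4}
#2 dst[0x0b+6] := {0xd4,0xc1,0x4a,0xd2,0xa3,0xa3}
#3 dst[0x27+2] := {0xc1,0x4a}
query mem[0x27]=0xc1, mem[0x26]=0x94, mem[0x08]=0xc4, mem[0x0b]=0xd4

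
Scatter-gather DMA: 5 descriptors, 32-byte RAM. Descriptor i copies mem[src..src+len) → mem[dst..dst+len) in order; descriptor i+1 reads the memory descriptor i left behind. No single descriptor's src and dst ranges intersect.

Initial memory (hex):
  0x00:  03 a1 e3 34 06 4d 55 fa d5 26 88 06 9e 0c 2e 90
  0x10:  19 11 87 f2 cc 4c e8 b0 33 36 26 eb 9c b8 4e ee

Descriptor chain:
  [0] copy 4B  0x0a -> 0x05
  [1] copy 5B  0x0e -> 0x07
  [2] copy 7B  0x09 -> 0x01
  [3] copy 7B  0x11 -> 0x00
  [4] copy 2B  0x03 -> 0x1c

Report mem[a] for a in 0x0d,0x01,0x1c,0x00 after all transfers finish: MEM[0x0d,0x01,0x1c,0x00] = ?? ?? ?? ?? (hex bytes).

#0 dst[0x05+4] := {0x88,0x06,0x9e,0x0c}
#1 dst[0x07+5] := {0x2e,0x90,0x19,0x11,0x87}
#2 dst[0x01+7] := {0x19,0x11,0x87,0x9e,0x0c,0x2e,0x90}
#3 dst[0x00+7] := {0x11,0x87,0xf2,0xcc,0x4c,0xe8,0xb0}
#4 dst[0x1c+2] := {0xcc,0x4c}
query mem[0x0d]=0x0c, mem[0x01]=0x87, mem[0x1c]=0xcc, mem[0x00]=0x11

MEM[0x0d,0x01,0x1c,0x00] = 0c 87 cc 11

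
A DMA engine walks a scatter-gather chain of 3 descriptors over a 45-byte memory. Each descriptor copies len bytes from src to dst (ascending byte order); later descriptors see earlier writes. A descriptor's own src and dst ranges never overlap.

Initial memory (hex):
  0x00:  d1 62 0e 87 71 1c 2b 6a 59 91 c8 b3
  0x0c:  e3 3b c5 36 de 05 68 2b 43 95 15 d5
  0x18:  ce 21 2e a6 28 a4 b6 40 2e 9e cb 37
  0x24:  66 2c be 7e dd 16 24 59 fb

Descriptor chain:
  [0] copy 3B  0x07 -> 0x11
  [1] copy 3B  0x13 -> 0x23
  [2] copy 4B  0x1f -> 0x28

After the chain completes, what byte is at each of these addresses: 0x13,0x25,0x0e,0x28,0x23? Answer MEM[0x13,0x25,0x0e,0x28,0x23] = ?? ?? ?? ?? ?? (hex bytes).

MEM[0x13,0x25,0x0e,0x28,0x23] = 91 95 c5 40 91

D0: mem[0x11..0x13] <- [6a 59 91]
D1: mem[0x23..0x25] <- [91 43 95]
D2: mem[0x28..0x2b] <- [40 2e 9e cb]
query mem[0x13]=0x91, mem[0x25]=0x95, mem[0x0e]=0xc5, mem[0x28]=0x40, mem[0x23]=0x91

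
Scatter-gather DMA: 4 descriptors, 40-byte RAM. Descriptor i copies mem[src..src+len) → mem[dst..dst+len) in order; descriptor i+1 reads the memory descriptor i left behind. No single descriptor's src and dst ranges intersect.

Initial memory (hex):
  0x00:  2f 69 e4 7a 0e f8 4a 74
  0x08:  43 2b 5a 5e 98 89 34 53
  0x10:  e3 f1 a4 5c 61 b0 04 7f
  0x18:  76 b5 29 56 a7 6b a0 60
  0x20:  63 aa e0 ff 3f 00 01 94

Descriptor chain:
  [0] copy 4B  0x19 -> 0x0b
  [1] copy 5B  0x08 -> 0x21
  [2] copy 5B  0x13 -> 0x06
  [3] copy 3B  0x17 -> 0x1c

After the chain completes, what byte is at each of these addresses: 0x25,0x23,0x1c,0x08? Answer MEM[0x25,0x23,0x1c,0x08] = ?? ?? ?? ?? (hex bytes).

[0] 0x19->0x0b len=4 : b5 29 56 a7
[1] 0x08->0x21 len=5 : 43 2b 5a b5 29
[2] 0x13->0x06 len=5 : 5c 61 b0 04 7f
[3] 0x17->0x1c len=3 : 7f 76 b5
query mem[0x25]=0x29, mem[0x23]=0x5a, mem[0x1c]=0x7f, mem[0x08]=0xb0

MEM[0x25,0x23,0x1c,0x08] = 29 5a 7f b0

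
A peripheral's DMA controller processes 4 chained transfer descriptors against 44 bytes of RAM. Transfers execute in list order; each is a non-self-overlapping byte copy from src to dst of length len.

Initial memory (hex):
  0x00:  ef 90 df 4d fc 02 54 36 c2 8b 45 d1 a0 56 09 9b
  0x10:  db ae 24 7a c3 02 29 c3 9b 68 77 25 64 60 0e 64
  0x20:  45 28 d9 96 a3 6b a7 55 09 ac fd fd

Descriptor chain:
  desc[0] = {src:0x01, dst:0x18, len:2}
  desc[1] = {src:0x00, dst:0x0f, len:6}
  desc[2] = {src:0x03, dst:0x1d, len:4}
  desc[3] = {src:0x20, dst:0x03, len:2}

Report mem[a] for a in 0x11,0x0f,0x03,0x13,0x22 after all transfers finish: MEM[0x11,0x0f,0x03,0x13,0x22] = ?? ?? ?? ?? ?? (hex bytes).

D0: mem[0x18..0x19] <- [90 df]
D1: mem[0x0f..0x14] <- [ef 90 df 4d fc 02]
D2: mem[0x1d..0x20] <- [4d fc 02 54]
D3: mem[0x03..0x04] <- [54 28]
query mem[0x11]=0xdf, mem[0x0f]=0xef, mem[0x03]=0x54, mem[0x13]=0xfc, mem[0x22]=0xd9

MEM[0x11,0x0f,0x03,0x13,0x22] = df ef 54 fc d9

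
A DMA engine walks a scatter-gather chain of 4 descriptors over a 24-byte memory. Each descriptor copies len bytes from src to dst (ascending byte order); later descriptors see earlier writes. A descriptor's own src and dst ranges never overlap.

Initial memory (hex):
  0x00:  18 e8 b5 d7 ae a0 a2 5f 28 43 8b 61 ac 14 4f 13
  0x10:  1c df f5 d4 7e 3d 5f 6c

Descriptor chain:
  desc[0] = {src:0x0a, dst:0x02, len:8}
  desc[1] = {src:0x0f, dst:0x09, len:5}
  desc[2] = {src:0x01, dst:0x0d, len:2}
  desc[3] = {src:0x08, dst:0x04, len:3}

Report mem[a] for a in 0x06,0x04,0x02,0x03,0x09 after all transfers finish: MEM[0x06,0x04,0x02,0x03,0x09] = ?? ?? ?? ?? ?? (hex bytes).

MEM[0x06,0x04,0x02,0x03,0x09] = 1c 1c 8b 61 13

#0 dst[0x02+8] := {0x8b,0x61,0xac,0x14,0x4f,0x13,0x1c,0xdf}
#1 dst[0x09+5] := {0x13,0x1c,0xdf,0xf5,0xd4}
#2 dst[0x0d+2] := {0xe8,0x8b}
#3 dst[0x04+3] := {0x1c,0x13,0x1c}
query mem[0x06]=0x1c, mem[0x04]=0x1c, mem[0x02]=0x8b, mem[0x03]=0x61, mem[0x09]=0x13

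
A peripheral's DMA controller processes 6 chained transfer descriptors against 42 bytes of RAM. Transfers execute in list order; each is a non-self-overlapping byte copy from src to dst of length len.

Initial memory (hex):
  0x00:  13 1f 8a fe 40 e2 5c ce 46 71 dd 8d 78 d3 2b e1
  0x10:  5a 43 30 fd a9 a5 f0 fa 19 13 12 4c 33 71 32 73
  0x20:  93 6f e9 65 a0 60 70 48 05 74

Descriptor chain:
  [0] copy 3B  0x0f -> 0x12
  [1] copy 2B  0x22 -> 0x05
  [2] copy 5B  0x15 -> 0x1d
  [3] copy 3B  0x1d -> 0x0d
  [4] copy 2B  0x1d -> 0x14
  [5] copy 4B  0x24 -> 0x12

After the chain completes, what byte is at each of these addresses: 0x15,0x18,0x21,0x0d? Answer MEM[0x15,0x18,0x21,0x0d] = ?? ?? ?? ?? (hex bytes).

MEM[0x15,0x18,0x21,0x0d] = 48 19 13 a5

  after D0: wrote 3B at 0x12 = e15a43
  after D1: wrote 2B at 0x05 = e965
  after D2: wrote 5B at 0x1d = a5f0fa1913
  after D3: wrote 3B at 0x0d = a5f0fa
  after D4: wrote 2B at 0x14 = a5f0
  after D5: wrote 4B at 0x12 = a0607048
query mem[0x15]=0x48, mem[0x18]=0x19, mem[0x21]=0x13, mem[0x0d]=0xa5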